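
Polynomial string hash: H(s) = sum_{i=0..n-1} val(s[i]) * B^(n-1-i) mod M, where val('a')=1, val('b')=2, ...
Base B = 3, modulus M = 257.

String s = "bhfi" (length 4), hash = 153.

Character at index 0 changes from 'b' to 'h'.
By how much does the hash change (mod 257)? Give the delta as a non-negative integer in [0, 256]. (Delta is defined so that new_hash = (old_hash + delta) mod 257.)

Delta formula: (val(new) - val(old)) * B^(n-1-k) mod M
  val('h') - val('b') = 8 - 2 = 6
  B^(n-1-k) = 3^3 mod 257 = 27
  Delta = 6 * 27 mod 257 = 162

Answer: 162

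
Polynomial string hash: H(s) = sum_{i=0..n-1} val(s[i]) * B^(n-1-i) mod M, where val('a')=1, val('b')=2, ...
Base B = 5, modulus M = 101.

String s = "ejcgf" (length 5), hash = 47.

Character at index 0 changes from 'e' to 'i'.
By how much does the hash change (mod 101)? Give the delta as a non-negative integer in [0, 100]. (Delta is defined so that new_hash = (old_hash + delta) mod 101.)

Delta formula: (val(new) - val(old)) * B^(n-1-k) mod M
  val('i') - val('e') = 9 - 5 = 4
  B^(n-1-k) = 5^4 mod 101 = 19
  Delta = 4 * 19 mod 101 = 76

Answer: 76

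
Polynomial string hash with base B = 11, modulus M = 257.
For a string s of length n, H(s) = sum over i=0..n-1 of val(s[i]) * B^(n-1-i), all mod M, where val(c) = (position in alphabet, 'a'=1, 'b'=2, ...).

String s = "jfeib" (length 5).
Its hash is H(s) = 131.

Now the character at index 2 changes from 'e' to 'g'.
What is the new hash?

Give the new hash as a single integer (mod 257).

Answer: 116

Derivation:
val('e') = 5, val('g') = 7
Position k = 2, exponent = n-1-k = 2
B^2 mod M = 11^2 mod 257 = 121
Delta = (7 - 5) * 121 mod 257 = 242
New hash = (131 + 242) mod 257 = 116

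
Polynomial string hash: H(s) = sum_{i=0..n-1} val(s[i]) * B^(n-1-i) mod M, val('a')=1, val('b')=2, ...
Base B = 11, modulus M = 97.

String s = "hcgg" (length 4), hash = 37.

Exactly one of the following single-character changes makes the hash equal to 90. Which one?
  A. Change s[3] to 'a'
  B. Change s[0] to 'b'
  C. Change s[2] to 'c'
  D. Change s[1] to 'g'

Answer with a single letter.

Option A: s[3]='g'->'a', delta=(1-7)*11^0 mod 97 = 91, hash=37+91 mod 97 = 31
Option B: s[0]='h'->'b', delta=(2-8)*11^3 mod 97 = 65, hash=37+65 mod 97 = 5
Option C: s[2]='g'->'c', delta=(3-7)*11^1 mod 97 = 53, hash=37+53 mod 97 = 90 <-- target
Option D: s[1]='c'->'g', delta=(7-3)*11^2 mod 97 = 96, hash=37+96 mod 97 = 36

Answer: C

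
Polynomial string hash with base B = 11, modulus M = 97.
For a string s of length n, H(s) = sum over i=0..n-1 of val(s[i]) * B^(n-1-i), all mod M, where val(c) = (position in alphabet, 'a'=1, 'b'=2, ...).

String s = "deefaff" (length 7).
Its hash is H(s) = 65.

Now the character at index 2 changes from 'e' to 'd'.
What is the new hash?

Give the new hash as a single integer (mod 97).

Answer: 71

Derivation:
val('e') = 5, val('d') = 4
Position k = 2, exponent = n-1-k = 4
B^4 mod M = 11^4 mod 97 = 91
Delta = (4 - 5) * 91 mod 97 = 6
New hash = (65 + 6) mod 97 = 71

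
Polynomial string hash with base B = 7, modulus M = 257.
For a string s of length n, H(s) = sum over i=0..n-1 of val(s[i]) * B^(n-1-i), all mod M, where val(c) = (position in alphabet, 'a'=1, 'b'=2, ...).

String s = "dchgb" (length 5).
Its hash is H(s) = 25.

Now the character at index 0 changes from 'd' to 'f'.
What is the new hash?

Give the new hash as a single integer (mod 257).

Answer: 201

Derivation:
val('d') = 4, val('f') = 6
Position k = 0, exponent = n-1-k = 4
B^4 mod M = 7^4 mod 257 = 88
Delta = (6 - 4) * 88 mod 257 = 176
New hash = (25 + 176) mod 257 = 201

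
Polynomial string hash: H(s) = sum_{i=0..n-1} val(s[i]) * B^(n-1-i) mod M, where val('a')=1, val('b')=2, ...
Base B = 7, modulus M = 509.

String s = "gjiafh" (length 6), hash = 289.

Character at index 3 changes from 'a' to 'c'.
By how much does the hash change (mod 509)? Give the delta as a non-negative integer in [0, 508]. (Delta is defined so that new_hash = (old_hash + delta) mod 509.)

Delta formula: (val(new) - val(old)) * B^(n-1-k) mod M
  val('c') - val('a') = 3 - 1 = 2
  B^(n-1-k) = 7^2 mod 509 = 49
  Delta = 2 * 49 mod 509 = 98

Answer: 98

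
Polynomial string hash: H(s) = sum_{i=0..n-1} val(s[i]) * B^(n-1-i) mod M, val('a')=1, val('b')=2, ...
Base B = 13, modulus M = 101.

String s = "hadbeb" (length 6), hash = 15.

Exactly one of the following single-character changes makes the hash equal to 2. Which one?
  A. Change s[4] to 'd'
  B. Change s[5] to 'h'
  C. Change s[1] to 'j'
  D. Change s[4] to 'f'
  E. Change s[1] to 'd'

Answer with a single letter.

Option A: s[4]='e'->'d', delta=(4-5)*13^1 mod 101 = 88, hash=15+88 mod 101 = 2 <-- target
Option B: s[5]='b'->'h', delta=(8-2)*13^0 mod 101 = 6, hash=15+6 mod 101 = 21
Option C: s[1]='a'->'j', delta=(10-1)*13^4 mod 101 = 4, hash=15+4 mod 101 = 19
Option D: s[4]='e'->'f', delta=(6-5)*13^1 mod 101 = 13, hash=15+13 mod 101 = 28
Option E: s[1]='a'->'d', delta=(4-1)*13^4 mod 101 = 35, hash=15+35 mod 101 = 50

Answer: A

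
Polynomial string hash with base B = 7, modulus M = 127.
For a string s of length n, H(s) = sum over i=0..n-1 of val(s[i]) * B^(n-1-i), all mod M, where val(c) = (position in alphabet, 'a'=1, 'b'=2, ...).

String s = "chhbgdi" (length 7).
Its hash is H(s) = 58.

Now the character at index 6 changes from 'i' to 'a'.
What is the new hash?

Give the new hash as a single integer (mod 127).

Answer: 50

Derivation:
val('i') = 9, val('a') = 1
Position k = 6, exponent = n-1-k = 0
B^0 mod M = 7^0 mod 127 = 1
Delta = (1 - 9) * 1 mod 127 = 119
New hash = (58 + 119) mod 127 = 50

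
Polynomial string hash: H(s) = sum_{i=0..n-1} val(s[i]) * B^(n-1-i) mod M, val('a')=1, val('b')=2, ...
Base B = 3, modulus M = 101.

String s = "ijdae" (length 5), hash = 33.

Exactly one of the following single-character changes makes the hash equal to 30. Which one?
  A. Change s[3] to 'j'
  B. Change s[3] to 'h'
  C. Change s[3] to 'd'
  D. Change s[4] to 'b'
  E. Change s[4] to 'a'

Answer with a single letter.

Answer: D

Derivation:
Option A: s[3]='a'->'j', delta=(10-1)*3^1 mod 101 = 27, hash=33+27 mod 101 = 60
Option B: s[3]='a'->'h', delta=(8-1)*3^1 mod 101 = 21, hash=33+21 mod 101 = 54
Option C: s[3]='a'->'d', delta=(4-1)*3^1 mod 101 = 9, hash=33+9 mod 101 = 42
Option D: s[4]='e'->'b', delta=(2-5)*3^0 mod 101 = 98, hash=33+98 mod 101 = 30 <-- target
Option E: s[4]='e'->'a', delta=(1-5)*3^0 mod 101 = 97, hash=33+97 mod 101 = 29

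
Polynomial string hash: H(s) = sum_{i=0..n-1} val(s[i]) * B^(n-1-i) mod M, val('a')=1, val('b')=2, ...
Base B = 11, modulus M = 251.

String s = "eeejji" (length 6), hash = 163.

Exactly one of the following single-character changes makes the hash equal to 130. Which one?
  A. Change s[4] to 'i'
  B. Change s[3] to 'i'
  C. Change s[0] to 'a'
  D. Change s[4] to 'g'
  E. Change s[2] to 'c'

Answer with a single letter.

Option A: s[4]='j'->'i', delta=(9-10)*11^1 mod 251 = 240, hash=163+240 mod 251 = 152
Option B: s[3]='j'->'i', delta=(9-10)*11^2 mod 251 = 130, hash=163+130 mod 251 = 42
Option C: s[0]='e'->'a', delta=(1-5)*11^5 mod 251 = 113, hash=163+113 mod 251 = 25
Option D: s[4]='j'->'g', delta=(7-10)*11^1 mod 251 = 218, hash=163+218 mod 251 = 130 <-- target
Option E: s[2]='e'->'c', delta=(3-5)*11^3 mod 251 = 99, hash=163+99 mod 251 = 11

Answer: D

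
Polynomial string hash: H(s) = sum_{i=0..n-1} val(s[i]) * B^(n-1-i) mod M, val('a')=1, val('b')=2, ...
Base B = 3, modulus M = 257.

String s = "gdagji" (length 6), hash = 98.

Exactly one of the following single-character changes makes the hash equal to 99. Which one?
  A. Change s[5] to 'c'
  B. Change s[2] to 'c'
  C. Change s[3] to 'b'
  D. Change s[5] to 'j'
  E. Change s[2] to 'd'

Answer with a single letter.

Answer: D

Derivation:
Option A: s[5]='i'->'c', delta=(3-9)*3^0 mod 257 = 251, hash=98+251 mod 257 = 92
Option B: s[2]='a'->'c', delta=(3-1)*3^3 mod 257 = 54, hash=98+54 mod 257 = 152
Option C: s[3]='g'->'b', delta=(2-7)*3^2 mod 257 = 212, hash=98+212 mod 257 = 53
Option D: s[5]='i'->'j', delta=(10-9)*3^0 mod 257 = 1, hash=98+1 mod 257 = 99 <-- target
Option E: s[2]='a'->'d', delta=(4-1)*3^3 mod 257 = 81, hash=98+81 mod 257 = 179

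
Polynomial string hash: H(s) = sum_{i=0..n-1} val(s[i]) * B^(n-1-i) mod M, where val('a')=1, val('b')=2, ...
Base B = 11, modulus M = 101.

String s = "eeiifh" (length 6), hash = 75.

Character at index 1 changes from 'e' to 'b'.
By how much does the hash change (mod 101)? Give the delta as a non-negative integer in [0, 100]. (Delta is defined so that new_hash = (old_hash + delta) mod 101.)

Answer: 12

Derivation:
Delta formula: (val(new) - val(old)) * B^(n-1-k) mod M
  val('b') - val('e') = 2 - 5 = -3
  B^(n-1-k) = 11^4 mod 101 = 97
  Delta = -3 * 97 mod 101 = 12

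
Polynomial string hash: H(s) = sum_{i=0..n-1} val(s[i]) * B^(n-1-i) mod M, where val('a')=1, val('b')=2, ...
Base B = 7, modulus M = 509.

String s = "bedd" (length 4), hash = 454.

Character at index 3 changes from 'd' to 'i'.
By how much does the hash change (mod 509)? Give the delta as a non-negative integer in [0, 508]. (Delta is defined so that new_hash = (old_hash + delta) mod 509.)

Delta formula: (val(new) - val(old)) * B^(n-1-k) mod M
  val('i') - val('d') = 9 - 4 = 5
  B^(n-1-k) = 7^0 mod 509 = 1
  Delta = 5 * 1 mod 509 = 5

Answer: 5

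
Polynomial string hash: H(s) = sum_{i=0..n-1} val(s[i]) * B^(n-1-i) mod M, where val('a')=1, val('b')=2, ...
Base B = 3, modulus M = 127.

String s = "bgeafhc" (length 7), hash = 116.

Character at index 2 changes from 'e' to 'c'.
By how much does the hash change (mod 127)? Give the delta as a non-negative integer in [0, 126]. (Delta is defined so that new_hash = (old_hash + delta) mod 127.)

Answer: 92

Derivation:
Delta formula: (val(new) - val(old)) * B^(n-1-k) mod M
  val('c') - val('e') = 3 - 5 = -2
  B^(n-1-k) = 3^4 mod 127 = 81
  Delta = -2 * 81 mod 127 = 92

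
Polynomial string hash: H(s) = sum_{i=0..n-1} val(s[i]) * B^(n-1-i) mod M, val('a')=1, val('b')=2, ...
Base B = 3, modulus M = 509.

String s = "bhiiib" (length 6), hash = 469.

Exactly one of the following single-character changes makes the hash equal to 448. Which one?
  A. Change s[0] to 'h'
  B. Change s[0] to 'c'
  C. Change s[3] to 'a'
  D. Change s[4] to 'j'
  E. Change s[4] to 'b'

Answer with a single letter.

Answer: E

Derivation:
Option A: s[0]='b'->'h', delta=(8-2)*3^5 mod 509 = 440, hash=469+440 mod 509 = 400
Option B: s[0]='b'->'c', delta=(3-2)*3^5 mod 509 = 243, hash=469+243 mod 509 = 203
Option C: s[3]='i'->'a', delta=(1-9)*3^2 mod 509 = 437, hash=469+437 mod 509 = 397
Option D: s[4]='i'->'j', delta=(10-9)*3^1 mod 509 = 3, hash=469+3 mod 509 = 472
Option E: s[4]='i'->'b', delta=(2-9)*3^1 mod 509 = 488, hash=469+488 mod 509 = 448 <-- target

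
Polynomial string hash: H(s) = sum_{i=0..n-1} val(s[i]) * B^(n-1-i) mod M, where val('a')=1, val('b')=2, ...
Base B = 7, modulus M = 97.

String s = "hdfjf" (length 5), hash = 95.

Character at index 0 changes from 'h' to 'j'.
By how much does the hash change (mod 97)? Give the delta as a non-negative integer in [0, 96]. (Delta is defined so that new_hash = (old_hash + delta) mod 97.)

Delta formula: (val(new) - val(old)) * B^(n-1-k) mod M
  val('j') - val('h') = 10 - 8 = 2
  B^(n-1-k) = 7^4 mod 97 = 73
  Delta = 2 * 73 mod 97 = 49

Answer: 49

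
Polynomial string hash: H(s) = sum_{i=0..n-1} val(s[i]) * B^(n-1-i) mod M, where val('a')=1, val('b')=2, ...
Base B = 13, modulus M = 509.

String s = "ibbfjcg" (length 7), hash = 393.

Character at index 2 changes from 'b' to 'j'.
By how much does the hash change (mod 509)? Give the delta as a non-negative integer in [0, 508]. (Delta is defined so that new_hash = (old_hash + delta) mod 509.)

Delta formula: (val(new) - val(old)) * B^(n-1-k) mod M
  val('j') - val('b') = 10 - 2 = 8
  B^(n-1-k) = 13^4 mod 509 = 57
  Delta = 8 * 57 mod 509 = 456

Answer: 456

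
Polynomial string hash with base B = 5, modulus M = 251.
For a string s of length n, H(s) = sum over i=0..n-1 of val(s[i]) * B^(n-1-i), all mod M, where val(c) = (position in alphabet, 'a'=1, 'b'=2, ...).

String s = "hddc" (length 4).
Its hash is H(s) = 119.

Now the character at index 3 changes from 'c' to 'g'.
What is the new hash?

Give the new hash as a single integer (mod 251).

val('c') = 3, val('g') = 7
Position k = 3, exponent = n-1-k = 0
B^0 mod M = 5^0 mod 251 = 1
Delta = (7 - 3) * 1 mod 251 = 4
New hash = (119 + 4) mod 251 = 123

Answer: 123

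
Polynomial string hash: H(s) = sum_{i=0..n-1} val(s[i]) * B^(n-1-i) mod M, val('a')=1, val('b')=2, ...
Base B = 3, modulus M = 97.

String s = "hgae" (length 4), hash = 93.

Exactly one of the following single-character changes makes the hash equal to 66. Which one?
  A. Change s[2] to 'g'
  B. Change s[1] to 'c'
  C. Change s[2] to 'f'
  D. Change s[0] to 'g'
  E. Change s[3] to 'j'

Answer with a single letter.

Answer: D

Derivation:
Option A: s[2]='a'->'g', delta=(7-1)*3^1 mod 97 = 18, hash=93+18 mod 97 = 14
Option B: s[1]='g'->'c', delta=(3-7)*3^2 mod 97 = 61, hash=93+61 mod 97 = 57
Option C: s[2]='a'->'f', delta=(6-1)*3^1 mod 97 = 15, hash=93+15 mod 97 = 11
Option D: s[0]='h'->'g', delta=(7-8)*3^3 mod 97 = 70, hash=93+70 mod 97 = 66 <-- target
Option E: s[3]='e'->'j', delta=(10-5)*3^0 mod 97 = 5, hash=93+5 mod 97 = 1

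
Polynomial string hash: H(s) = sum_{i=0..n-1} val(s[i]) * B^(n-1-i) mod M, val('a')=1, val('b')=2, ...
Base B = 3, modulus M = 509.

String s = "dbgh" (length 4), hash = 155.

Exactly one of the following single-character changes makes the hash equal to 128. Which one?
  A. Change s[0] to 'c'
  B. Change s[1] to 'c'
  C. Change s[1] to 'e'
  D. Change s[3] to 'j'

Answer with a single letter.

Answer: A

Derivation:
Option A: s[0]='d'->'c', delta=(3-4)*3^3 mod 509 = 482, hash=155+482 mod 509 = 128 <-- target
Option B: s[1]='b'->'c', delta=(3-2)*3^2 mod 509 = 9, hash=155+9 mod 509 = 164
Option C: s[1]='b'->'e', delta=(5-2)*3^2 mod 509 = 27, hash=155+27 mod 509 = 182
Option D: s[3]='h'->'j', delta=(10-8)*3^0 mod 509 = 2, hash=155+2 mod 509 = 157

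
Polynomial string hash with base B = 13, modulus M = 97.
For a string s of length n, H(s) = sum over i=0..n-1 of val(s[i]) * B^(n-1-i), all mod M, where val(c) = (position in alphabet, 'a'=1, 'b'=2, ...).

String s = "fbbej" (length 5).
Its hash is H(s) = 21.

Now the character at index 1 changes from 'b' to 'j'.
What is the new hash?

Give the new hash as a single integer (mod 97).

val('b') = 2, val('j') = 10
Position k = 1, exponent = n-1-k = 3
B^3 mod M = 13^3 mod 97 = 63
Delta = (10 - 2) * 63 mod 97 = 19
New hash = (21 + 19) mod 97 = 40

Answer: 40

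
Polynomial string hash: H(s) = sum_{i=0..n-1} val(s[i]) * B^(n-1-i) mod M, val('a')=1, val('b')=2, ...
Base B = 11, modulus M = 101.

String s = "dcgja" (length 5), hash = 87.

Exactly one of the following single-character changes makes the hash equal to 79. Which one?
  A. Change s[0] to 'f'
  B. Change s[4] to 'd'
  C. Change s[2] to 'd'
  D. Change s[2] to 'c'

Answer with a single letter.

Answer: A

Derivation:
Option A: s[0]='d'->'f', delta=(6-4)*11^4 mod 101 = 93, hash=87+93 mod 101 = 79 <-- target
Option B: s[4]='a'->'d', delta=(4-1)*11^0 mod 101 = 3, hash=87+3 mod 101 = 90
Option C: s[2]='g'->'d', delta=(4-7)*11^2 mod 101 = 41, hash=87+41 mod 101 = 27
Option D: s[2]='g'->'c', delta=(3-7)*11^2 mod 101 = 21, hash=87+21 mod 101 = 7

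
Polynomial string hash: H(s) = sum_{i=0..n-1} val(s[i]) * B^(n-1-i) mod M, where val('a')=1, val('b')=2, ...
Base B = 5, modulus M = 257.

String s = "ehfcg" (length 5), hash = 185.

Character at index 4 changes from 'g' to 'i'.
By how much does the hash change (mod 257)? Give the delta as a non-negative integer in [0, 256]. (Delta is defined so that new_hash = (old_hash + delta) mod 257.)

Delta formula: (val(new) - val(old)) * B^(n-1-k) mod M
  val('i') - val('g') = 9 - 7 = 2
  B^(n-1-k) = 5^0 mod 257 = 1
  Delta = 2 * 1 mod 257 = 2

Answer: 2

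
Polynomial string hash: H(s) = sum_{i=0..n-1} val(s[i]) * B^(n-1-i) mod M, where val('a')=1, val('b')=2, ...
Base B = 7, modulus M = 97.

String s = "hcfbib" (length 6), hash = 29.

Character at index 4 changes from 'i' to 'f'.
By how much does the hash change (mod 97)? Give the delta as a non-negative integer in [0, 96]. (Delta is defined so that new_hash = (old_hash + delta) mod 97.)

Answer: 76

Derivation:
Delta formula: (val(new) - val(old)) * B^(n-1-k) mod M
  val('f') - val('i') = 6 - 9 = -3
  B^(n-1-k) = 7^1 mod 97 = 7
  Delta = -3 * 7 mod 97 = 76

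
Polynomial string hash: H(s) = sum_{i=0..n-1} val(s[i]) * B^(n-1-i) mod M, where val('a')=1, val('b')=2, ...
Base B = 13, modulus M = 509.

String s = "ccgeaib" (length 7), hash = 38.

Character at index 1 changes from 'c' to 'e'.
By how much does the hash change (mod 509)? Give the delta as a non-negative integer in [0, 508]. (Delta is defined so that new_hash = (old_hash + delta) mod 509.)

Delta formula: (val(new) - val(old)) * B^(n-1-k) mod M
  val('e') - val('c') = 5 - 3 = 2
  B^(n-1-k) = 13^5 mod 509 = 232
  Delta = 2 * 232 mod 509 = 464

Answer: 464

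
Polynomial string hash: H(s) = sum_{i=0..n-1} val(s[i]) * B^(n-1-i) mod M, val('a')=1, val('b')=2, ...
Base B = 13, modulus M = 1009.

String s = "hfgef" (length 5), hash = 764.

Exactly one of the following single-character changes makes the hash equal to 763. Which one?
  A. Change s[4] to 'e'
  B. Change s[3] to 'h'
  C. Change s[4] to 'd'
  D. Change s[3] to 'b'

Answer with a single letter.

Option A: s[4]='f'->'e', delta=(5-6)*13^0 mod 1009 = 1008, hash=764+1008 mod 1009 = 763 <-- target
Option B: s[3]='e'->'h', delta=(8-5)*13^1 mod 1009 = 39, hash=764+39 mod 1009 = 803
Option C: s[4]='f'->'d', delta=(4-6)*13^0 mod 1009 = 1007, hash=764+1007 mod 1009 = 762
Option D: s[3]='e'->'b', delta=(2-5)*13^1 mod 1009 = 970, hash=764+970 mod 1009 = 725

Answer: A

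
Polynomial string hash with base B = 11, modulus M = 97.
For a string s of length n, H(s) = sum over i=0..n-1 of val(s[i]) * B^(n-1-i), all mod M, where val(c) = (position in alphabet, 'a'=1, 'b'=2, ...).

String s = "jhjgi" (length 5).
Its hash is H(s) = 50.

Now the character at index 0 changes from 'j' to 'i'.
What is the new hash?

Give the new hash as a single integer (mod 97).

val('j') = 10, val('i') = 9
Position k = 0, exponent = n-1-k = 4
B^4 mod M = 11^4 mod 97 = 91
Delta = (9 - 10) * 91 mod 97 = 6
New hash = (50 + 6) mod 97 = 56

Answer: 56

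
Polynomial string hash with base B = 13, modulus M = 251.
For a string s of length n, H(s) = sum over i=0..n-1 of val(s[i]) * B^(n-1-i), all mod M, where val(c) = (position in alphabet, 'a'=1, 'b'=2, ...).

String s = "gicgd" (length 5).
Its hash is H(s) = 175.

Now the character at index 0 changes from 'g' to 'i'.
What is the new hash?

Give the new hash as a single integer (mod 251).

val('g') = 7, val('i') = 9
Position k = 0, exponent = n-1-k = 4
B^4 mod M = 13^4 mod 251 = 198
Delta = (9 - 7) * 198 mod 251 = 145
New hash = (175 + 145) mod 251 = 69

Answer: 69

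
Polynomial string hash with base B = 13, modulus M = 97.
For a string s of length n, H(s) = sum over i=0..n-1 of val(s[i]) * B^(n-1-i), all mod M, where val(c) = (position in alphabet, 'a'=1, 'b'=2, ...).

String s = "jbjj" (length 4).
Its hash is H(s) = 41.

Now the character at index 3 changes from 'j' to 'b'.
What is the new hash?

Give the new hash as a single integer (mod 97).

Answer: 33

Derivation:
val('j') = 10, val('b') = 2
Position k = 3, exponent = n-1-k = 0
B^0 mod M = 13^0 mod 97 = 1
Delta = (2 - 10) * 1 mod 97 = 89
New hash = (41 + 89) mod 97 = 33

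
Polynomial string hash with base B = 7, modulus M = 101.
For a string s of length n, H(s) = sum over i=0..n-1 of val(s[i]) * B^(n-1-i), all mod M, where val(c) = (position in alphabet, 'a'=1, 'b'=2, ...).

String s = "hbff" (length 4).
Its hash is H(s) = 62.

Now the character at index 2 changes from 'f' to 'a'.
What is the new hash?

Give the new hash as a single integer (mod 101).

val('f') = 6, val('a') = 1
Position k = 2, exponent = n-1-k = 1
B^1 mod M = 7^1 mod 101 = 7
Delta = (1 - 6) * 7 mod 101 = 66
New hash = (62 + 66) mod 101 = 27

Answer: 27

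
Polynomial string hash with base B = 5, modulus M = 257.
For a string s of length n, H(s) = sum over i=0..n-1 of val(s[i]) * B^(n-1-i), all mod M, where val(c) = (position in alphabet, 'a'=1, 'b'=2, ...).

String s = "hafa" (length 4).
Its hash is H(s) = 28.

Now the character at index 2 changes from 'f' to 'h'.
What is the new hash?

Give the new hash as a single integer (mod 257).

Answer: 38

Derivation:
val('f') = 6, val('h') = 8
Position k = 2, exponent = n-1-k = 1
B^1 mod M = 5^1 mod 257 = 5
Delta = (8 - 6) * 5 mod 257 = 10
New hash = (28 + 10) mod 257 = 38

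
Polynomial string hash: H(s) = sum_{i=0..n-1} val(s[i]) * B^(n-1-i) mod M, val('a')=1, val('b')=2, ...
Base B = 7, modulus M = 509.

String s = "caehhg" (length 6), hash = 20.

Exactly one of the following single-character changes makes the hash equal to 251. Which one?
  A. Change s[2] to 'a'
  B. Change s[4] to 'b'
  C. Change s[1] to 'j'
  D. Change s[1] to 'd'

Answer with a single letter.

Option A: s[2]='e'->'a', delta=(1-5)*7^3 mod 509 = 155, hash=20+155 mod 509 = 175
Option B: s[4]='h'->'b', delta=(2-8)*7^1 mod 509 = 467, hash=20+467 mod 509 = 487
Option C: s[1]='a'->'j', delta=(10-1)*7^4 mod 509 = 231, hash=20+231 mod 509 = 251 <-- target
Option D: s[1]='a'->'d', delta=(4-1)*7^4 mod 509 = 77, hash=20+77 mod 509 = 97

Answer: C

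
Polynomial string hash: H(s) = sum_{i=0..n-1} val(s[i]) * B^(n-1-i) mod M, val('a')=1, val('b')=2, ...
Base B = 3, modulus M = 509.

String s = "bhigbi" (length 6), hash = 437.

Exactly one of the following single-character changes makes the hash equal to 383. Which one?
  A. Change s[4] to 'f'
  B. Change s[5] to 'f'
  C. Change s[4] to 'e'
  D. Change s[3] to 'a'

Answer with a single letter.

Answer: D

Derivation:
Option A: s[4]='b'->'f', delta=(6-2)*3^1 mod 509 = 12, hash=437+12 mod 509 = 449
Option B: s[5]='i'->'f', delta=(6-9)*3^0 mod 509 = 506, hash=437+506 mod 509 = 434
Option C: s[4]='b'->'e', delta=(5-2)*3^1 mod 509 = 9, hash=437+9 mod 509 = 446
Option D: s[3]='g'->'a', delta=(1-7)*3^2 mod 509 = 455, hash=437+455 mod 509 = 383 <-- target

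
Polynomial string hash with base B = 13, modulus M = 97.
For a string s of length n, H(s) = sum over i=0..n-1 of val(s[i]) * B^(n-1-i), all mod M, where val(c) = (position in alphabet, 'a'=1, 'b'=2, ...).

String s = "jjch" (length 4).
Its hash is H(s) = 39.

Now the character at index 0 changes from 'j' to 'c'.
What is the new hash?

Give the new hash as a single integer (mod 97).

val('j') = 10, val('c') = 3
Position k = 0, exponent = n-1-k = 3
B^3 mod M = 13^3 mod 97 = 63
Delta = (3 - 10) * 63 mod 97 = 44
New hash = (39 + 44) mod 97 = 83

Answer: 83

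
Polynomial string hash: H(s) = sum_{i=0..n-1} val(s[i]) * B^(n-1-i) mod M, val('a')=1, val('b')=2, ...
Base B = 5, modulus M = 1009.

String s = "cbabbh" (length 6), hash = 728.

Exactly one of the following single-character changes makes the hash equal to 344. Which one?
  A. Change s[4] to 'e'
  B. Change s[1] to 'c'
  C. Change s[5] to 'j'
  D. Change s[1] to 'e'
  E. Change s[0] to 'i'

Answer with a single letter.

Option A: s[4]='b'->'e', delta=(5-2)*5^1 mod 1009 = 15, hash=728+15 mod 1009 = 743
Option B: s[1]='b'->'c', delta=(3-2)*5^4 mod 1009 = 625, hash=728+625 mod 1009 = 344 <-- target
Option C: s[5]='h'->'j', delta=(10-8)*5^0 mod 1009 = 2, hash=728+2 mod 1009 = 730
Option D: s[1]='b'->'e', delta=(5-2)*5^4 mod 1009 = 866, hash=728+866 mod 1009 = 585
Option E: s[0]='c'->'i', delta=(9-3)*5^5 mod 1009 = 588, hash=728+588 mod 1009 = 307

Answer: B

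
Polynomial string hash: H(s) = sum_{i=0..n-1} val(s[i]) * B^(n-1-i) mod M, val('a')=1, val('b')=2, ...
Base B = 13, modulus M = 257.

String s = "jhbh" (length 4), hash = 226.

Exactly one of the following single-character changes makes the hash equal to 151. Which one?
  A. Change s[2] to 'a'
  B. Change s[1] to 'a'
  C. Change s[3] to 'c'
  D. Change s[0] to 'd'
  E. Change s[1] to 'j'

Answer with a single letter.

Answer: D

Derivation:
Option A: s[2]='b'->'a', delta=(1-2)*13^1 mod 257 = 244, hash=226+244 mod 257 = 213
Option B: s[1]='h'->'a', delta=(1-8)*13^2 mod 257 = 102, hash=226+102 mod 257 = 71
Option C: s[3]='h'->'c', delta=(3-8)*13^0 mod 257 = 252, hash=226+252 mod 257 = 221
Option D: s[0]='j'->'d', delta=(4-10)*13^3 mod 257 = 182, hash=226+182 mod 257 = 151 <-- target
Option E: s[1]='h'->'j', delta=(10-8)*13^2 mod 257 = 81, hash=226+81 mod 257 = 50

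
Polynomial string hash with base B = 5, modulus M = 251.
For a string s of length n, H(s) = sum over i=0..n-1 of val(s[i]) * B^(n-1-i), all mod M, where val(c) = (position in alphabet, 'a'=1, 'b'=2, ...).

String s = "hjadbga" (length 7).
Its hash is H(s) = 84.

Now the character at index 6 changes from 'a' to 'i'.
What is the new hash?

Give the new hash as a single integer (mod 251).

Answer: 92

Derivation:
val('a') = 1, val('i') = 9
Position k = 6, exponent = n-1-k = 0
B^0 mod M = 5^0 mod 251 = 1
Delta = (9 - 1) * 1 mod 251 = 8
New hash = (84 + 8) mod 251 = 92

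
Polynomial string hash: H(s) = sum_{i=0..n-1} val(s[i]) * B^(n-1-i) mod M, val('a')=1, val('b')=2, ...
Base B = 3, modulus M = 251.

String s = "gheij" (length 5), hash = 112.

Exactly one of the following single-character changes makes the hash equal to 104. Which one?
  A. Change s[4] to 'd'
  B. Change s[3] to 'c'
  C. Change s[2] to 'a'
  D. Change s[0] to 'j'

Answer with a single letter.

Option A: s[4]='j'->'d', delta=(4-10)*3^0 mod 251 = 245, hash=112+245 mod 251 = 106
Option B: s[3]='i'->'c', delta=(3-9)*3^1 mod 251 = 233, hash=112+233 mod 251 = 94
Option C: s[2]='e'->'a', delta=(1-5)*3^2 mod 251 = 215, hash=112+215 mod 251 = 76
Option D: s[0]='g'->'j', delta=(10-7)*3^4 mod 251 = 243, hash=112+243 mod 251 = 104 <-- target

Answer: D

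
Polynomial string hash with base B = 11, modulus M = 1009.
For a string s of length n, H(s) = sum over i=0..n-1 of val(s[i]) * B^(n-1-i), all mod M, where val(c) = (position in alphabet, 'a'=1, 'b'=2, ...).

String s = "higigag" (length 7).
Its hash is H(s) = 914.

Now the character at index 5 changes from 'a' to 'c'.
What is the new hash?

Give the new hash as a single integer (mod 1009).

Answer: 936

Derivation:
val('a') = 1, val('c') = 3
Position k = 5, exponent = n-1-k = 1
B^1 mod M = 11^1 mod 1009 = 11
Delta = (3 - 1) * 11 mod 1009 = 22
New hash = (914 + 22) mod 1009 = 936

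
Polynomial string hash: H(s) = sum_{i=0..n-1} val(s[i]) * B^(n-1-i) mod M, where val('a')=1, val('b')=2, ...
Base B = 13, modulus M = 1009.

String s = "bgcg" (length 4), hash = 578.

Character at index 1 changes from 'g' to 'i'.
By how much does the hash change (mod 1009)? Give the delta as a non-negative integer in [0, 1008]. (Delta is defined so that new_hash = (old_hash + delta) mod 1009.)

Delta formula: (val(new) - val(old)) * B^(n-1-k) mod M
  val('i') - val('g') = 9 - 7 = 2
  B^(n-1-k) = 13^2 mod 1009 = 169
  Delta = 2 * 169 mod 1009 = 338

Answer: 338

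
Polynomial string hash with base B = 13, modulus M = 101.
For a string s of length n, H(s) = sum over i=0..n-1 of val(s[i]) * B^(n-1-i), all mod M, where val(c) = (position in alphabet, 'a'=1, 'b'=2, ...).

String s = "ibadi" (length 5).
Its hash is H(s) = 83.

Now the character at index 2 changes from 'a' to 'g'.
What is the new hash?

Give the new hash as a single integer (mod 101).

Answer: 87

Derivation:
val('a') = 1, val('g') = 7
Position k = 2, exponent = n-1-k = 2
B^2 mod M = 13^2 mod 101 = 68
Delta = (7 - 1) * 68 mod 101 = 4
New hash = (83 + 4) mod 101 = 87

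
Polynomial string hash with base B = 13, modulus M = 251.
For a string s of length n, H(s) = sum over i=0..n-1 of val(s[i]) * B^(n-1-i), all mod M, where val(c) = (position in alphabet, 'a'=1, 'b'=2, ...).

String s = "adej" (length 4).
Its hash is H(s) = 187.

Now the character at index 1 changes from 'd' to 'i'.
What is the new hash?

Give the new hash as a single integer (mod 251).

Answer: 28

Derivation:
val('d') = 4, val('i') = 9
Position k = 1, exponent = n-1-k = 2
B^2 mod M = 13^2 mod 251 = 169
Delta = (9 - 4) * 169 mod 251 = 92
New hash = (187 + 92) mod 251 = 28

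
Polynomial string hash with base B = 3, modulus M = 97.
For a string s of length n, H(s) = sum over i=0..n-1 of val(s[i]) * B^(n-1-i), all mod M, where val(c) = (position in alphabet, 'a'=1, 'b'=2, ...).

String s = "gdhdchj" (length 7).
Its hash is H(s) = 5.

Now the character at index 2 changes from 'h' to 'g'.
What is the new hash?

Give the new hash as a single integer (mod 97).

val('h') = 8, val('g') = 7
Position k = 2, exponent = n-1-k = 4
B^4 mod M = 3^4 mod 97 = 81
Delta = (7 - 8) * 81 mod 97 = 16
New hash = (5 + 16) mod 97 = 21

Answer: 21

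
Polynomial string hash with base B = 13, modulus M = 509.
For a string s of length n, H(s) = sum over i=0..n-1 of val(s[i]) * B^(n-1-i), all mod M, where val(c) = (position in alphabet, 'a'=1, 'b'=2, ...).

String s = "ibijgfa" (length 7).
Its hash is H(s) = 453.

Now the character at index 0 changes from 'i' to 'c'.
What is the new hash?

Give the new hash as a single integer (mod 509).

val('i') = 9, val('c') = 3
Position k = 0, exponent = n-1-k = 6
B^6 mod M = 13^6 mod 509 = 471
Delta = (3 - 9) * 471 mod 509 = 228
New hash = (453 + 228) mod 509 = 172

Answer: 172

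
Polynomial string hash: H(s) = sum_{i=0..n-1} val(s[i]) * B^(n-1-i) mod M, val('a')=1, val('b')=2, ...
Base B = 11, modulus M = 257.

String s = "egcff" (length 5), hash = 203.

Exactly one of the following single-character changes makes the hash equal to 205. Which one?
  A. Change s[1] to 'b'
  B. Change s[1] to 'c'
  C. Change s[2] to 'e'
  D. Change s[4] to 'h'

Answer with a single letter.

Option A: s[1]='g'->'b', delta=(2-7)*11^3 mod 257 = 27, hash=203+27 mod 257 = 230
Option B: s[1]='g'->'c', delta=(3-7)*11^3 mod 257 = 73, hash=203+73 mod 257 = 19
Option C: s[2]='c'->'e', delta=(5-3)*11^2 mod 257 = 242, hash=203+242 mod 257 = 188
Option D: s[4]='f'->'h', delta=(8-6)*11^0 mod 257 = 2, hash=203+2 mod 257 = 205 <-- target

Answer: D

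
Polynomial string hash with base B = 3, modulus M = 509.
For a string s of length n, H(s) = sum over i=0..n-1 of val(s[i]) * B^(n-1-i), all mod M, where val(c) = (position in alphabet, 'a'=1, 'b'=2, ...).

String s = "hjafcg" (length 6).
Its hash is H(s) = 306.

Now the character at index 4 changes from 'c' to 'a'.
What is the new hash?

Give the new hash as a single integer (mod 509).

Answer: 300

Derivation:
val('c') = 3, val('a') = 1
Position k = 4, exponent = n-1-k = 1
B^1 mod M = 3^1 mod 509 = 3
Delta = (1 - 3) * 3 mod 509 = 503
New hash = (306 + 503) mod 509 = 300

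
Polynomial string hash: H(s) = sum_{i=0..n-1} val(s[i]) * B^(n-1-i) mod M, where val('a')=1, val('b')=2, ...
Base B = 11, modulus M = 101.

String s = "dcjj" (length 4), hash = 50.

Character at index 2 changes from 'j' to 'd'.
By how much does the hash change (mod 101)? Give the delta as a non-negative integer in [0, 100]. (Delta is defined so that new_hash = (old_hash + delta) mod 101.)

Answer: 35

Derivation:
Delta formula: (val(new) - val(old)) * B^(n-1-k) mod M
  val('d') - val('j') = 4 - 10 = -6
  B^(n-1-k) = 11^1 mod 101 = 11
  Delta = -6 * 11 mod 101 = 35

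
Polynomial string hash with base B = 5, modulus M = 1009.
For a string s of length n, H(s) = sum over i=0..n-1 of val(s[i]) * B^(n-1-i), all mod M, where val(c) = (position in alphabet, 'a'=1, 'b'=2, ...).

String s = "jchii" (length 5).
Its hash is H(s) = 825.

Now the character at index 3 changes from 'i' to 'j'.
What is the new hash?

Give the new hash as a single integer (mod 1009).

Answer: 830

Derivation:
val('i') = 9, val('j') = 10
Position k = 3, exponent = n-1-k = 1
B^1 mod M = 5^1 mod 1009 = 5
Delta = (10 - 9) * 5 mod 1009 = 5
New hash = (825 + 5) mod 1009 = 830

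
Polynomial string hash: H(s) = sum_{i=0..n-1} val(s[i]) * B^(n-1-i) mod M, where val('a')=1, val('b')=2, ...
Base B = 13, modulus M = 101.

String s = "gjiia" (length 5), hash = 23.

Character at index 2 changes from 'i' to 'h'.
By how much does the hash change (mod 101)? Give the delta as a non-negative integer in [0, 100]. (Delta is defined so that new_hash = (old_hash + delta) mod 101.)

Answer: 33

Derivation:
Delta formula: (val(new) - val(old)) * B^(n-1-k) mod M
  val('h') - val('i') = 8 - 9 = -1
  B^(n-1-k) = 13^2 mod 101 = 68
  Delta = -1 * 68 mod 101 = 33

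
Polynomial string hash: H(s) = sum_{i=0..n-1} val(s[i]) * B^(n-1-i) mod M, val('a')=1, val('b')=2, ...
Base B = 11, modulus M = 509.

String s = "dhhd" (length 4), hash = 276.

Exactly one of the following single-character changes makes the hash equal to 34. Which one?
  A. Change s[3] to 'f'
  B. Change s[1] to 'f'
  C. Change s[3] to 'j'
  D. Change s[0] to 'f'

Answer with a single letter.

Option A: s[3]='d'->'f', delta=(6-4)*11^0 mod 509 = 2, hash=276+2 mod 509 = 278
Option B: s[1]='h'->'f', delta=(6-8)*11^2 mod 509 = 267, hash=276+267 mod 509 = 34 <-- target
Option C: s[3]='d'->'j', delta=(10-4)*11^0 mod 509 = 6, hash=276+6 mod 509 = 282
Option D: s[0]='d'->'f', delta=(6-4)*11^3 mod 509 = 117, hash=276+117 mod 509 = 393

Answer: B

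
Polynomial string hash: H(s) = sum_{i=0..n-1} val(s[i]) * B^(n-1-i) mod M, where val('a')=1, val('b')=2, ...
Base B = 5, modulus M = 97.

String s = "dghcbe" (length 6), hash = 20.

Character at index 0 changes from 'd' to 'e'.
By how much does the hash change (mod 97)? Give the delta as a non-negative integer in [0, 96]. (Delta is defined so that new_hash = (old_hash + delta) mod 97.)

Answer: 21

Derivation:
Delta formula: (val(new) - val(old)) * B^(n-1-k) mod M
  val('e') - val('d') = 5 - 4 = 1
  B^(n-1-k) = 5^5 mod 97 = 21
  Delta = 1 * 21 mod 97 = 21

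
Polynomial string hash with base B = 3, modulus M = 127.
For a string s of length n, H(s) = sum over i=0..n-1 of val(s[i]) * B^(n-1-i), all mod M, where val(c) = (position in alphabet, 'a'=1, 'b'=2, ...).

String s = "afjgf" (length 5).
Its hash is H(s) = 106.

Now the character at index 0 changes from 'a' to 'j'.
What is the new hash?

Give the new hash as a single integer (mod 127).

Answer: 73

Derivation:
val('a') = 1, val('j') = 10
Position k = 0, exponent = n-1-k = 4
B^4 mod M = 3^4 mod 127 = 81
Delta = (10 - 1) * 81 mod 127 = 94
New hash = (106 + 94) mod 127 = 73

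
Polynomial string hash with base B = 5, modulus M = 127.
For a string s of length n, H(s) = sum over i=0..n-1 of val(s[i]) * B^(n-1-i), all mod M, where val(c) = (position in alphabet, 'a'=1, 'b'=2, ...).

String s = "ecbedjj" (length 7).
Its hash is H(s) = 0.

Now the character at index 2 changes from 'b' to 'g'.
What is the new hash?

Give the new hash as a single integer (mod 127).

Answer: 77

Derivation:
val('b') = 2, val('g') = 7
Position k = 2, exponent = n-1-k = 4
B^4 mod M = 5^4 mod 127 = 117
Delta = (7 - 2) * 117 mod 127 = 77
New hash = (0 + 77) mod 127 = 77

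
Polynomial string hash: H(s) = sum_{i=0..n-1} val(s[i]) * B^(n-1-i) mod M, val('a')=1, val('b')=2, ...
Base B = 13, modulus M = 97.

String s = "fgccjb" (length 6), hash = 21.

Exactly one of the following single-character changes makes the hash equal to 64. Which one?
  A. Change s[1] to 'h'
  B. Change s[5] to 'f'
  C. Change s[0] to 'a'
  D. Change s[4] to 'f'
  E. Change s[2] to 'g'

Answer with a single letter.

Answer: A

Derivation:
Option A: s[1]='g'->'h', delta=(8-7)*13^4 mod 97 = 43, hash=21+43 mod 97 = 64 <-- target
Option B: s[5]='b'->'f', delta=(6-2)*13^0 mod 97 = 4, hash=21+4 mod 97 = 25
Option C: s[0]='f'->'a', delta=(1-6)*13^5 mod 97 = 18, hash=21+18 mod 97 = 39
Option D: s[4]='j'->'f', delta=(6-10)*13^1 mod 97 = 45, hash=21+45 mod 97 = 66
Option E: s[2]='c'->'g', delta=(7-3)*13^3 mod 97 = 58, hash=21+58 mod 97 = 79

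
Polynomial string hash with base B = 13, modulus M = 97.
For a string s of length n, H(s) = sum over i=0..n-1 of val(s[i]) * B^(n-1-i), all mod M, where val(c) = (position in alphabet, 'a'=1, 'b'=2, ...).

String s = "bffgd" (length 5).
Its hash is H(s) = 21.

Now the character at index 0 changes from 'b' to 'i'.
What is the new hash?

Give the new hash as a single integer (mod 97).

Answer: 31

Derivation:
val('b') = 2, val('i') = 9
Position k = 0, exponent = n-1-k = 4
B^4 mod M = 13^4 mod 97 = 43
Delta = (9 - 2) * 43 mod 97 = 10
New hash = (21 + 10) mod 97 = 31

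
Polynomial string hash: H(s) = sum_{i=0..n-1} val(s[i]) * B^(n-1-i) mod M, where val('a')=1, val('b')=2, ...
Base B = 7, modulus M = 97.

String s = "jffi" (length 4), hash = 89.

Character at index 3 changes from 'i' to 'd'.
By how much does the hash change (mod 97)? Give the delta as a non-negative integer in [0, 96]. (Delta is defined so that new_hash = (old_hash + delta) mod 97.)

Delta formula: (val(new) - val(old)) * B^(n-1-k) mod M
  val('d') - val('i') = 4 - 9 = -5
  B^(n-1-k) = 7^0 mod 97 = 1
  Delta = -5 * 1 mod 97 = 92

Answer: 92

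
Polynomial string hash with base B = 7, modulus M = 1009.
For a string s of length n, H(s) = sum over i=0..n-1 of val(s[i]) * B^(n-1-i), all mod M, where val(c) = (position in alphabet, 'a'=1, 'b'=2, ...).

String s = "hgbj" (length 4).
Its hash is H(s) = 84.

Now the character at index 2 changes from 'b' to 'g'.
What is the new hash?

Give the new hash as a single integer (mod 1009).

val('b') = 2, val('g') = 7
Position k = 2, exponent = n-1-k = 1
B^1 mod M = 7^1 mod 1009 = 7
Delta = (7 - 2) * 7 mod 1009 = 35
New hash = (84 + 35) mod 1009 = 119

Answer: 119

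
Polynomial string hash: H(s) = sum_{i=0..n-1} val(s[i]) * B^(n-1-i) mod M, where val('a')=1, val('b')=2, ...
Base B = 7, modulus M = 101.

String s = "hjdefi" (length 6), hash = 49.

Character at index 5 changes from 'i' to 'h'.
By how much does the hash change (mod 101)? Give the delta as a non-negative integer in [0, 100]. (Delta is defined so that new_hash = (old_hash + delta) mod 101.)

Answer: 100

Derivation:
Delta formula: (val(new) - val(old)) * B^(n-1-k) mod M
  val('h') - val('i') = 8 - 9 = -1
  B^(n-1-k) = 7^0 mod 101 = 1
  Delta = -1 * 1 mod 101 = 100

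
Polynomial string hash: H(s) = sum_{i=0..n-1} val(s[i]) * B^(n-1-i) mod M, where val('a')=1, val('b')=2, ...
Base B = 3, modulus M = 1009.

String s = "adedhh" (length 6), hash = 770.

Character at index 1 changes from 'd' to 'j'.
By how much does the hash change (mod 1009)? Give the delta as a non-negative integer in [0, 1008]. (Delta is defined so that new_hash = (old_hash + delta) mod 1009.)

Answer: 486

Derivation:
Delta formula: (val(new) - val(old)) * B^(n-1-k) mod M
  val('j') - val('d') = 10 - 4 = 6
  B^(n-1-k) = 3^4 mod 1009 = 81
  Delta = 6 * 81 mod 1009 = 486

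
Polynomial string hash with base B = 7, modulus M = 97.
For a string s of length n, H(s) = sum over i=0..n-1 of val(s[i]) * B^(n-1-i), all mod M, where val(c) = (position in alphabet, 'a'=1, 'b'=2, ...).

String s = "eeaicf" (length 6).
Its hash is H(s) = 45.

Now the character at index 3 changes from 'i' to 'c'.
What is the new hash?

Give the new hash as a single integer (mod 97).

val('i') = 9, val('c') = 3
Position k = 3, exponent = n-1-k = 2
B^2 mod M = 7^2 mod 97 = 49
Delta = (3 - 9) * 49 mod 97 = 94
New hash = (45 + 94) mod 97 = 42

Answer: 42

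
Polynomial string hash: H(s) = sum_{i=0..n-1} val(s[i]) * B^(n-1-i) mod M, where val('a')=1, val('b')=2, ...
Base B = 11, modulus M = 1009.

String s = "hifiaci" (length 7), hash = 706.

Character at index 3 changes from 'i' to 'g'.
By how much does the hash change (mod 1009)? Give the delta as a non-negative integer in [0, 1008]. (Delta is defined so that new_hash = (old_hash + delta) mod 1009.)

Answer: 365

Derivation:
Delta formula: (val(new) - val(old)) * B^(n-1-k) mod M
  val('g') - val('i') = 7 - 9 = -2
  B^(n-1-k) = 11^3 mod 1009 = 322
  Delta = -2 * 322 mod 1009 = 365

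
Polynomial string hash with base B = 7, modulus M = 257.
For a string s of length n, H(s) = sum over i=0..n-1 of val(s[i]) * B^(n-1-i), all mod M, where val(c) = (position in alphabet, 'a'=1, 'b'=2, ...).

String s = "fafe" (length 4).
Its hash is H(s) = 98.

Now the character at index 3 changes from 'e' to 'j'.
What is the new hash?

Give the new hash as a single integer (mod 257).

val('e') = 5, val('j') = 10
Position k = 3, exponent = n-1-k = 0
B^0 mod M = 7^0 mod 257 = 1
Delta = (10 - 5) * 1 mod 257 = 5
New hash = (98 + 5) mod 257 = 103

Answer: 103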